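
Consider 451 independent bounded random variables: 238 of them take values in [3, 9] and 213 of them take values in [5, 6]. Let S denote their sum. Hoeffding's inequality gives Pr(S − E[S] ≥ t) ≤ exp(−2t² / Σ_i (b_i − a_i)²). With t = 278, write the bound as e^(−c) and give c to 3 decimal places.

Σ(b_i − a_i)² = 238·6² + 213·1² = 8781.
c = 2t² / 8781 = 2·278² / 8781 = 17.6026.

17.603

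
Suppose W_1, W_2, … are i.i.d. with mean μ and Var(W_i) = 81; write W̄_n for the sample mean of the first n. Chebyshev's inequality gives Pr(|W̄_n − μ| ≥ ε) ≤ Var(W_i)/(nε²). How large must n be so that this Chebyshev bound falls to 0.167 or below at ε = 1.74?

161

Require 81/(n·1.74²) ≤ 0.167, i.e. n ≥ 81/(0.167·1.74²) = 160.203.
The smallest integer n is 161.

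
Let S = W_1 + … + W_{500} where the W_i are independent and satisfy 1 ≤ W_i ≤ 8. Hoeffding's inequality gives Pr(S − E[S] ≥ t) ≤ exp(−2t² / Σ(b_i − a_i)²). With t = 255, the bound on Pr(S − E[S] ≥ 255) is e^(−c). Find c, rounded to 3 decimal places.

Σ(b_i − a_i)² = 500·(7)² = 24500.
c = 2t²/24500 = 2·255²/24500 = 5.3082.

5.308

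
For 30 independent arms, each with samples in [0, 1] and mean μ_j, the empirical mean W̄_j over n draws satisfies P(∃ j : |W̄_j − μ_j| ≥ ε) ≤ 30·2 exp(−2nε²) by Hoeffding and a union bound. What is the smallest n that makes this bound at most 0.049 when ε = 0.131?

208

Need 2·30·exp(−2nε²) ≤ 0.049, i.e. exp(−2nε²) ≤ 0.049/60.
So 2nε² ≥ ln(60/0.049) = 7.110280.
Hence n ≥ 7.110280/(2·0.131²) = 207.164.
The smallest integer n is 208.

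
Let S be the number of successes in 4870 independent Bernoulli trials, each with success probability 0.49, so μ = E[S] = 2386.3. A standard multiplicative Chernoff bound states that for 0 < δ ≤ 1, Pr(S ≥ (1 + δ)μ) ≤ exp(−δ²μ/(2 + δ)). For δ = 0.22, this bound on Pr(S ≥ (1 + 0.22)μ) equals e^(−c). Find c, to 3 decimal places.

52.026

c = δ²μ/(2 + δ) = 0.22²·2386.3/(2 + 0.22) = 52.0256.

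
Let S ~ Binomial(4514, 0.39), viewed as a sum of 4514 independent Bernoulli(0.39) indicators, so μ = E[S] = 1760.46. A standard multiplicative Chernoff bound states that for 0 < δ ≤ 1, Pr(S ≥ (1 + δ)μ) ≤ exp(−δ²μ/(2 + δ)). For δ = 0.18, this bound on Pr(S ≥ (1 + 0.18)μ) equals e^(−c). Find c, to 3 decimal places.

c = δ²μ/(2 + δ) = 0.18²·1760.46/(2 + 0.18) = 26.1646.

26.165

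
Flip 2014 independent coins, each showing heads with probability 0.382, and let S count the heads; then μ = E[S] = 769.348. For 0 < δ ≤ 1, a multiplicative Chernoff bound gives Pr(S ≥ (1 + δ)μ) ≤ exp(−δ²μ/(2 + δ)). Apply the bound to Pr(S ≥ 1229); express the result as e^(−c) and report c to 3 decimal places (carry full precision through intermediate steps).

105.727

Write 1229 = (1 + δ)μ, so δ = 1229/769.348 − 1 = 0.5974565…
Then the exponent is δ²μ/(2 + δ) = (1229 − μ)² / (μ·(2 + δ)) = 105.727311.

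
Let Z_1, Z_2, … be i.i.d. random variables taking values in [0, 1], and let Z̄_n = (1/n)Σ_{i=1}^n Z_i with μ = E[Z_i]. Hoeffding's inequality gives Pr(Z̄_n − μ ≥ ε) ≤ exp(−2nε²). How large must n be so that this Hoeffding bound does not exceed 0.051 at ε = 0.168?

Require exp(−2nε²) ≤ 0.051, i.e. 2nε² ≥ ln(1/0.051) = 2.975930.
So n ≥ 2.975930 / (2·0.168²) = 52.720.
The smallest integer n is 53.

53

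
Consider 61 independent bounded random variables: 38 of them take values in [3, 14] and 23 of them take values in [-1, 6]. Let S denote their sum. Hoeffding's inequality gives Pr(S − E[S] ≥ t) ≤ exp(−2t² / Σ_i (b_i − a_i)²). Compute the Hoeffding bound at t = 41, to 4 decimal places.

0.5559

Σ(b_i − a_i)² = 38·11² + 23·7² = 5725.
Exponent = 2·41² / 5725 = 0.58725.
Bound = exp(−0.58725) = 0.55585.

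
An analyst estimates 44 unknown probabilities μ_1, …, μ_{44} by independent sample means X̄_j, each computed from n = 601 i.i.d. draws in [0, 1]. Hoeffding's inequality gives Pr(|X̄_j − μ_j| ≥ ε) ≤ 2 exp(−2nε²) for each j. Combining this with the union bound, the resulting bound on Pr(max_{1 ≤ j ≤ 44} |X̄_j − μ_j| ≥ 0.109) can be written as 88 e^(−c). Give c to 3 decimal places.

Union bound over the 44 events: Pr(max_{1 ≤ j ≤ 44} |X̄_j − μ_j| ≥ 0.109) ≤ 44·2·exp(−2nε²) = 88 exp(−2·601·0.109²).
So c = 2·601·0.109² = 14.2810.

14.281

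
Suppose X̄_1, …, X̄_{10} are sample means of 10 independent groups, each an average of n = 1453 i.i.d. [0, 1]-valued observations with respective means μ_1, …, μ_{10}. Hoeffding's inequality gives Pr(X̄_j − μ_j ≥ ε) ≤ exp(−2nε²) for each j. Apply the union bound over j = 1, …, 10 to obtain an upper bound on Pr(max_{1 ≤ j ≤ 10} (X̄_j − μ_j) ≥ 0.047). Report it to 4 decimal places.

0.0163

Per-experiment Hoeffding bound: exp(−2·1453·0.047²) = exp(−6.41935) = 0.0016297.
Union bound over 10 events: 10·0.0016297 = 0.01630.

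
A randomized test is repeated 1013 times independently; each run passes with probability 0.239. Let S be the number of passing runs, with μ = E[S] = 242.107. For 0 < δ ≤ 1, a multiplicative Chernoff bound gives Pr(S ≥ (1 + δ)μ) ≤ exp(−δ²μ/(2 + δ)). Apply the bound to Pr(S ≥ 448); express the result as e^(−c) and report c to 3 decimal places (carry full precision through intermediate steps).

61.428

Write 448 = (1 + δ)μ, so δ = 448/242.107 − 1 = 0.8504215…
Then the exponent is δ²μ/(2 + δ) = (448 − μ)² / (μ·(2 + δ)) = 61.428050.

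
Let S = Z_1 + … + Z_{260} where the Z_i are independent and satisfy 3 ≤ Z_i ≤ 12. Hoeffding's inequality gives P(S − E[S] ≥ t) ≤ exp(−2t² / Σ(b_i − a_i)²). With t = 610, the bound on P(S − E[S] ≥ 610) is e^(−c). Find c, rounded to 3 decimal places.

35.337

Σ(b_i − a_i)² = 260·(9)² = 21060.
c = 2t²/21060 = 2·610²/21060 = 35.3371.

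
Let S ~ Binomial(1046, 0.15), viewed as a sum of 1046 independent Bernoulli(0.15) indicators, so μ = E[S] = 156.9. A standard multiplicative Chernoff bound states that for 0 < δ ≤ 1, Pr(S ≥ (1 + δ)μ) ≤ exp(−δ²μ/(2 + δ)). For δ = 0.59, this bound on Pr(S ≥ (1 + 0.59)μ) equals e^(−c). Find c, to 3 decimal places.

21.088

c = δ²μ/(2 + δ) = 0.59²·156.9/(2 + 0.59) = 21.0876.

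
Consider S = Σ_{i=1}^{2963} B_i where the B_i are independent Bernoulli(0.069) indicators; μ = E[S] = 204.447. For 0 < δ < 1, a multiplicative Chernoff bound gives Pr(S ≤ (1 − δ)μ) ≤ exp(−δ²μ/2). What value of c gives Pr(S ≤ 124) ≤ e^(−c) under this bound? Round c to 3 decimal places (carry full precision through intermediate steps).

15.827

Write 124 = (1 − δ)μ, so δ = 1 − 124/204.447 = 0.3934858…
Then the exponent is δ²μ/2 = (μ − 124)²/(2μ) = 15.827378.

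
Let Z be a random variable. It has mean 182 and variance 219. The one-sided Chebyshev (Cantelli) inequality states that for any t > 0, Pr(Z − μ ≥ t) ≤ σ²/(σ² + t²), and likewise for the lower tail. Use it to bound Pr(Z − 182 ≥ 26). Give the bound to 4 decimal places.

0.2447

Here σ² = 219 and t = 26, so σ² + t² = 895.
Cantelli's bound: 219/895 = 0.2447.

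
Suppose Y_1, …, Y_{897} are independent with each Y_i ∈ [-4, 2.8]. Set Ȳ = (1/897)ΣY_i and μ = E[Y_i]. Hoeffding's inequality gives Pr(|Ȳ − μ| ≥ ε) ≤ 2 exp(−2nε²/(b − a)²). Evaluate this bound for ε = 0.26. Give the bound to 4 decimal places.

0.1452

Exponent: 2nε²/(b − a)² = 2·897·0.26² / 6.8² = 2.62272.
Bound = 2·exp(−2.62272) = 0.14521.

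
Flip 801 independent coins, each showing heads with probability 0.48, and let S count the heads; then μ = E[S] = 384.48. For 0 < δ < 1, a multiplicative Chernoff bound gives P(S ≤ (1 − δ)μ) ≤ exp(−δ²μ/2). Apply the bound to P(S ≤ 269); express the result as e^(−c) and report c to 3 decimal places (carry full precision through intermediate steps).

17.342

Write 269 = (1 − δ)μ, so δ = 1 − 269/384.48 = 0.3003537…
Then the exponent is δ²μ/2 = (μ − 269)²/(2μ) = 17.342424.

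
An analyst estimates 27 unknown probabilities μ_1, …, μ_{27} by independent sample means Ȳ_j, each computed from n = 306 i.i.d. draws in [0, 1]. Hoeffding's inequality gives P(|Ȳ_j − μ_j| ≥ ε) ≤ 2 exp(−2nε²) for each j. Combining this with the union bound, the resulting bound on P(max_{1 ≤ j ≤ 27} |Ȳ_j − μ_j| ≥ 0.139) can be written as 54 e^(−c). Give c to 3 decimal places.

11.824

Union bound over the 27 events: P(max_{1 ≤ j ≤ 27} |Ȳ_j − μ_j| ≥ 0.139) ≤ 27·2·exp(−2nε²) = 54 exp(−2·306·0.139²).
So c = 2·306·0.139² = 11.8245.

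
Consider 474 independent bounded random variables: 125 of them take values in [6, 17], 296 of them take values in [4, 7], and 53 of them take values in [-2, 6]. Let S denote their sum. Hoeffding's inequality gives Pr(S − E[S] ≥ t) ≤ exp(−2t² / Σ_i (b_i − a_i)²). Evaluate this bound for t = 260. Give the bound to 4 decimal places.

Σ(b_i − a_i)² = 125·11² + 296·3² + 53·8² = 21181.
Exponent = 2·260² / 21181 = 6.38308.
Bound = exp(−6.38308) = 0.00169.

0.0017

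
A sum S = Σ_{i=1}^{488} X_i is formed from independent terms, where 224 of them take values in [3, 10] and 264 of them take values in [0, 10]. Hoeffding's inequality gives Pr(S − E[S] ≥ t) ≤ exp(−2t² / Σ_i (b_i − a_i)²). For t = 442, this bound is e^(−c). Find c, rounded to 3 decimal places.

10.454

Σ(b_i − a_i)² = 224·7² + 264·10² = 37376.
c = 2t² / 37376 = 2·442² / 37376 = 10.4540.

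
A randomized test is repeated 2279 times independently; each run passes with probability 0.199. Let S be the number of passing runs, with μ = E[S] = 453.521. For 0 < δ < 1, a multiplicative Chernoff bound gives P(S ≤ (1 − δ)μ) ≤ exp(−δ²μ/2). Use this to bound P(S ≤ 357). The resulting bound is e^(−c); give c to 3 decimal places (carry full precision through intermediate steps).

Write 357 = (1 − δ)μ, so δ = 1 − 357/453.521 = 0.2128259…
Then the exponent is δ²μ/2 = (μ − 357)²/(2μ) = 10.271083.

10.271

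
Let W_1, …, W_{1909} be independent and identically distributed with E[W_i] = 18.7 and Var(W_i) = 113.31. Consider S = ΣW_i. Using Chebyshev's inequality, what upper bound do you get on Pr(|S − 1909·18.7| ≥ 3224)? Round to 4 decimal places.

Var(S) = n·Var(W_i) = 1909·113.31 = 216308.79.
Chebyshev: Pr(|S − 1909·18.7| ≥ 3224) ≤ Var(S)/3224² = 216308.79/10394176 = 0.0208.

0.0208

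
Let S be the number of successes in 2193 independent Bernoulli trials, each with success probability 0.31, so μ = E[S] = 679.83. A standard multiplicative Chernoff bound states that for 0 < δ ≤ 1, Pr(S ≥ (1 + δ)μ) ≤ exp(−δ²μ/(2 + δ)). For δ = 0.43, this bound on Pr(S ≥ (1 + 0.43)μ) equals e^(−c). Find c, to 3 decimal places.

c = δ²μ/(2 + δ) = 0.43²·679.83/(2 + 0.43) = 51.7286.

51.729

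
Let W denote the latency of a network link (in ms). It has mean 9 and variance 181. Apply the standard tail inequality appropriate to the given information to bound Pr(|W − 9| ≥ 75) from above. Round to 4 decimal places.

0.0322

Mean and variance are known, so Chebyshev's inequality applies.
Chebyshev: Pr(|W − μ| ≥ t) ≤ Var(W)/t².
Bound = 181 / 5625 = 0.0322.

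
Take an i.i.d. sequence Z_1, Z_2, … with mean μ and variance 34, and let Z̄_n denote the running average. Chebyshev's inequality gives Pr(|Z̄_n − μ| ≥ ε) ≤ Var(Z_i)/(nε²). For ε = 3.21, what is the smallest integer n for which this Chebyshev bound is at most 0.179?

19

Require 34/(n·3.21²) ≤ 0.179, i.e. n ≥ 34/(0.179·3.21²) = 18.434.
The smallest integer n is 19.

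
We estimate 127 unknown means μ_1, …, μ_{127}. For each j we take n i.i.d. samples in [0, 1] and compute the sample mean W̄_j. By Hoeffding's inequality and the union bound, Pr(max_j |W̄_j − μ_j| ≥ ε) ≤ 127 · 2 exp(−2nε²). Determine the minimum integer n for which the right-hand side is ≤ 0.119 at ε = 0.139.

Need 2·127·exp(−2nε²) ≤ 0.119, i.e. exp(−2nε²) ≤ 0.119/254.
So 2nε² ≥ ln(254/0.119) = 7.665966.
Hence n ≥ 7.665966/(2·0.139²) = 198.384.
The smallest integer n is 199.

199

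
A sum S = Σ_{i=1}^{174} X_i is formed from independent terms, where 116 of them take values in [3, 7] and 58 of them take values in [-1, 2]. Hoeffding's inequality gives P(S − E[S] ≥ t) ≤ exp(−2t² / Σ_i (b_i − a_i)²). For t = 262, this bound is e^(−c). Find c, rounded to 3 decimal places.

Σ(b_i − a_i)² = 116·4² + 58·3² = 2378.
c = 2t² / 2378 = 2·262² / 2378 = 57.7325.

57.733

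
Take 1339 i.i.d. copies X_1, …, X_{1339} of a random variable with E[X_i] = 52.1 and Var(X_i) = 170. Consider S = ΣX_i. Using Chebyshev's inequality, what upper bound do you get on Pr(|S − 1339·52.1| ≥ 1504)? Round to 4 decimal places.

0.1006

Var(S) = n·Var(X_i) = 1339·170 = 227630.
Chebyshev: Pr(|S − 1339·52.1| ≥ 1504) ≤ Var(S)/1504² = 227630/2262016 = 0.1006.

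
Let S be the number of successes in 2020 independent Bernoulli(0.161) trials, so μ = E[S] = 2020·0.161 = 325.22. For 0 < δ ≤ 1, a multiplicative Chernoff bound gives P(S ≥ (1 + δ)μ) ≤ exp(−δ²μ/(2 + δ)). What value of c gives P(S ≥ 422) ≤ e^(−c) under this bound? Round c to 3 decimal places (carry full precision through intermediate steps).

12.535

Write 422 = (1 + δ)μ, so δ = 422/325.22 − 1 = 0.2975832…
Then the exponent is δ²μ/(2 + δ) = (422 − μ)² / (μ·(2 + δ)) = 12.534954.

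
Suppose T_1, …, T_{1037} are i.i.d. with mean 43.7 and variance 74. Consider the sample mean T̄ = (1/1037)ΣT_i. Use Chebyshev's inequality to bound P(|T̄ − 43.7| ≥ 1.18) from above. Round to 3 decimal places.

Var(T̄) = Var(T_i)/n = 74/1037 = 0.07136.
Chebyshev: P(|T̄ − 43.7| ≥ 1.18) ≤ Var(T̄)/(1.18)² = 74/(1037·1.18²) = 0.0512.

0.051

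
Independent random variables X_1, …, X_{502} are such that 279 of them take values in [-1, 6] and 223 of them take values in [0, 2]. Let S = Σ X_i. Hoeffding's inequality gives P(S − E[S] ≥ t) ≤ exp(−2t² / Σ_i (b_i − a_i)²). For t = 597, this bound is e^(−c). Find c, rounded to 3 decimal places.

48.947

Σ(b_i − a_i)² = 279·7² + 223·2² = 14563.
c = 2t² / 14563 = 2·597² / 14563 = 48.9472.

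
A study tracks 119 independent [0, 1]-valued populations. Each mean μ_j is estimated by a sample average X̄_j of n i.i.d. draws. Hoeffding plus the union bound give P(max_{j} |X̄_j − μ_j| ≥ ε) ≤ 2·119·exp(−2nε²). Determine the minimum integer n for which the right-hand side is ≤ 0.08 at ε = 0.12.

278

Need 2·119·exp(−2nε²) ≤ 0.08, i.e. exp(−2nε²) ≤ 0.08/238.
So 2nε² ≥ ln(238/0.08) = 7.997999.
Hence n ≥ 7.997999/(2·0.12²) = 277.708.
The smallest integer n is 278.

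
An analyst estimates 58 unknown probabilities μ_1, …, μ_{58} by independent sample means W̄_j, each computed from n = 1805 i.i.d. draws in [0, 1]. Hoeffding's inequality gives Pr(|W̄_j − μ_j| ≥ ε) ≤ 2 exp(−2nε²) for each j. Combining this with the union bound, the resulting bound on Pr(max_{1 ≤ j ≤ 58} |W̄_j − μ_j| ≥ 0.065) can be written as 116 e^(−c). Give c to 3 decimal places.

15.252

Union bound over the 58 events: Pr(max_{1 ≤ j ≤ 58} |W̄_j − μ_j| ≥ 0.065) ≤ 58·2·exp(−2nε²) = 116 exp(−2·1805·0.065²).
So c = 2·1805·0.065² = 15.2523.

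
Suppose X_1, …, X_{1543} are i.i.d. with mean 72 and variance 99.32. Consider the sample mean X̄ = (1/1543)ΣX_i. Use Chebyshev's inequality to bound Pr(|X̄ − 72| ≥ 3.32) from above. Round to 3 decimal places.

Var(X̄) = Var(X_i)/n = 99.32/1543 = 0.064368.
Chebyshev: Pr(|X̄ − 72| ≥ 3.32) ≤ Var(X̄)/(3.32)² = 99.32/(1543·3.32²) = 0.0058.

0.006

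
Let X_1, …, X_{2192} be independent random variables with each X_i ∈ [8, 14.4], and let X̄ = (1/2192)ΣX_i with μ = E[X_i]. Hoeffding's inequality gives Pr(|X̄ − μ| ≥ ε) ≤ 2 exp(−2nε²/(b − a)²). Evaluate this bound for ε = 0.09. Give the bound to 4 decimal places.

Exponent: 2nε²/(b − a)² = 2·2192·0.09² / 6.4² = 0.86695.
Bound = 2·exp(−0.86695) = 0.84046.

0.8405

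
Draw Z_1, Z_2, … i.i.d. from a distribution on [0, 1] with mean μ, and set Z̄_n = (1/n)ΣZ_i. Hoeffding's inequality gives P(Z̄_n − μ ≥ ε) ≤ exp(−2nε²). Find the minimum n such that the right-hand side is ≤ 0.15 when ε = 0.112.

76

Require exp(−2nε²) ≤ 0.15, i.e. 2nε² ≥ ln(1/0.15) = 1.897120.
So n ≥ 1.897120 / (2·0.112²) = 75.619.
The smallest integer n is 76.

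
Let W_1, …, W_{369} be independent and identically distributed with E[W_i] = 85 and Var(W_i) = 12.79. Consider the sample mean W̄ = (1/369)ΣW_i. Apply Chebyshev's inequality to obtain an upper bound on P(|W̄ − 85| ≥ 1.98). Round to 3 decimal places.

Var(W̄) = Var(W_i)/n = 12.79/369 = 0.034661.
Chebyshev: P(|W̄ − 85| ≥ 1.98) ≤ Var(W̄)/(1.98)² = 12.79/(369·1.98²) = 0.0088.

0.009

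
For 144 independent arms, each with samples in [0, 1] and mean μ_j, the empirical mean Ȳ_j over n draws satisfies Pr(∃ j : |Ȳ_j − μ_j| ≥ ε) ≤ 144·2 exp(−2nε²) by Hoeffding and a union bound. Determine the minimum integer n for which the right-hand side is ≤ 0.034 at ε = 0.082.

673

Need 2·144·exp(−2nε²) ≤ 0.034, i.e. exp(−2nε²) ≤ 0.034/288.
So 2nε² ≥ ln(288/0.034) = 9.044355.
Hence n ≥ 9.044355/(2·0.082²) = 672.543.
The smallest integer n is 673.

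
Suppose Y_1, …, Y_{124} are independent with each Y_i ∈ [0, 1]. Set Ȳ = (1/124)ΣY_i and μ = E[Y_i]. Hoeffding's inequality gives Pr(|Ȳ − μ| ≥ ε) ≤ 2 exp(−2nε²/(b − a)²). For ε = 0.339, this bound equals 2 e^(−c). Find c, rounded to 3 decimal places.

c = 2nε²/(b − a)² = 2·124·0.339² / 1² = 28.5004.

28.500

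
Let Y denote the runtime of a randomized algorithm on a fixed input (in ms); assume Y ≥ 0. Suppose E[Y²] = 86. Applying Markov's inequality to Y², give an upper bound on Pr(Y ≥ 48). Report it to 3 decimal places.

0.037

Since Y ≥ 0, the event {Y ≥ 48} is the same as {Y² ≥ 2304}.
Markov's inequality applied to Y² gives Pr(Y² ≥ 2304) ≤ E[Y²]/2304 = 86/2304 = 0.0373.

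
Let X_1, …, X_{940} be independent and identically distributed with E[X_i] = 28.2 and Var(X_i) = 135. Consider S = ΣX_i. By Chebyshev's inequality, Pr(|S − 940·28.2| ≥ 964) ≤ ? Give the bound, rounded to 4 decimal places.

Var(S) = n·Var(X_i) = 940·135 = 126900.
Chebyshev: Pr(|S − 940·28.2| ≥ 964) ≤ Var(S)/964² = 126900/929296 = 0.1366.

0.1366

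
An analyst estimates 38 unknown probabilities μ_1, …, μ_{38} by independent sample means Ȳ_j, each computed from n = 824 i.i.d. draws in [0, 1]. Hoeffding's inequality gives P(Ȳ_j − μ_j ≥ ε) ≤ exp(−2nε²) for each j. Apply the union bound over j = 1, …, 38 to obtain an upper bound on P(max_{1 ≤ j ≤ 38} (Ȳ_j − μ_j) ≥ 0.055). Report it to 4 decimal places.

0.2599

Per-experiment Hoeffding bound: exp(−2·824·0.055²) = exp(−4.98520) = 0.0068384.
Union bound over 38 events: 38·0.0068384 = 0.25986.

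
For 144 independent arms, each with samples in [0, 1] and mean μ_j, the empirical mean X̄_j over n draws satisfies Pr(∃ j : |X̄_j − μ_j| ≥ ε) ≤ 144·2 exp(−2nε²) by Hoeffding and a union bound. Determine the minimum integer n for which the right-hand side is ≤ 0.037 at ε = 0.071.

889

Need 2·144·exp(−2nε²) ≤ 0.037, i.e. exp(−2nε²) ≤ 0.037/288.
So 2nε² ≥ ln(288/0.037) = 8.959798.
Hence n ≥ 8.959798/(2·0.071²) = 888.693.
The smallest integer n is 889.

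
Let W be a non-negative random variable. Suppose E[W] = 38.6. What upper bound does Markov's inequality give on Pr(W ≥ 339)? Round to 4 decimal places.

0.1139

Markov's inequality: for a non-negative random variable, Pr(W ≥ a) ≤ E[W]/a.
Here E[W] = 38.6 and a = 339, so the bound is 38.6/339 = 0.1139.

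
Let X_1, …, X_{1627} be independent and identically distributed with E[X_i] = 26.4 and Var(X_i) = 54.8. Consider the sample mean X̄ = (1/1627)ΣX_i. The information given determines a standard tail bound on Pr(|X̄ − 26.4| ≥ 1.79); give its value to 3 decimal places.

With mean and variance of each term known, Chebyshev's inequality bounds the deviation of the sum (or sample mean).
Var(X̄) = Var(X_i)/n = 54.8/1627 = 0.033682.
Chebyshev: Pr(|X̄ − 26.4| ≥ 1.79) ≤ Var(X̄)/(1.79)² = 54.8/(1627·1.79²) = 0.0105.

0.011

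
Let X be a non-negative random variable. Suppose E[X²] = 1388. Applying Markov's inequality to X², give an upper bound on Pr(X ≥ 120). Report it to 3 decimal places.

0.096

Since X ≥ 0, the event {X ≥ 120} is the same as {X² ≥ 14400}.
Markov's inequality applied to X² gives Pr(X² ≥ 14400) ≤ E[X²]/14400 = 1388/14400 = 0.0964.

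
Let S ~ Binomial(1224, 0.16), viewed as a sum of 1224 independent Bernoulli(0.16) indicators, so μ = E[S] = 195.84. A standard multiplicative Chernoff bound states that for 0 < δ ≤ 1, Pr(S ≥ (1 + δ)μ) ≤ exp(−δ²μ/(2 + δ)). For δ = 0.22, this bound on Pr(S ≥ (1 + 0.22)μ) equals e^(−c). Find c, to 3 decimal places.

4.270

c = δ²μ/(2 + δ) = 0.22²·195.84/(2 + 0.22) = 4.2697.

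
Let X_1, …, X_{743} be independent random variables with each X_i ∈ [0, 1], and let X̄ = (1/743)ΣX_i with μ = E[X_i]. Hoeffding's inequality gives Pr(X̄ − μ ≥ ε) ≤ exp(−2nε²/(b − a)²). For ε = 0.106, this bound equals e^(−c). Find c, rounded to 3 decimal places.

16.697

c = 2nε²/(b − a)² = 2·743·0.106² / 1² = 16.6967.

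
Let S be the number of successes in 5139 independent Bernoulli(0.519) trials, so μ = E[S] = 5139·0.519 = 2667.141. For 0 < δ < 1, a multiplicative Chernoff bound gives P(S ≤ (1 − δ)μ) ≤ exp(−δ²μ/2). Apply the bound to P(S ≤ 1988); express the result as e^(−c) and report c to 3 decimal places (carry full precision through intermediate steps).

86.466

Write 1988 = (1 − δ)μ, so δ = 1 − 1988/2667.141 = 0.2546326…
Then the exponent is δ²μ/2 = (μ − 1988)²/(2μ) = 86.465713.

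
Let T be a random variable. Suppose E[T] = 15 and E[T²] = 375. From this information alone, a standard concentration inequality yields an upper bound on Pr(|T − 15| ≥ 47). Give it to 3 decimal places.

0.068

The first two moments determine the variance, so Chebyshev's inequality is the sharpest standard bound available.
Var(T) = E[T²] − (E[T])² = 375 − 225 = 150.
Chebyshev's inequality: Pr(|T − μ| ≥ t) ≤ Var(T)/t² = 150/2209 = 0.0679.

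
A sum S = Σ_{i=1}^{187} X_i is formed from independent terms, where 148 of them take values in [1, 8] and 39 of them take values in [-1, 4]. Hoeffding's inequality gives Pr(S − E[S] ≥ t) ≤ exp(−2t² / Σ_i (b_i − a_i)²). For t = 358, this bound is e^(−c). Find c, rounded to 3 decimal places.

31.157

Σ(b_i − a_i)² = 148·7² + 39·5² = 8227.
c = 2t² / 8227 = 2·358² / 8227 = 31.1569.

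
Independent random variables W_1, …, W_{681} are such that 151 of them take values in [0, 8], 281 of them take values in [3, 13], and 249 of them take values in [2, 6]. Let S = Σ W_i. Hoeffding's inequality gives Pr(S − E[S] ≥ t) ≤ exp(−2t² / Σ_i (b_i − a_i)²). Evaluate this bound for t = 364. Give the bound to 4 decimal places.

Σ(b_i − a_i)² = 151·8² + 281·10² + 249·4² = 41748.
Exponent = 2·364² / 41748 = 6.34742.
Bound = exp(−6.34742) = 0.00175.

0.0018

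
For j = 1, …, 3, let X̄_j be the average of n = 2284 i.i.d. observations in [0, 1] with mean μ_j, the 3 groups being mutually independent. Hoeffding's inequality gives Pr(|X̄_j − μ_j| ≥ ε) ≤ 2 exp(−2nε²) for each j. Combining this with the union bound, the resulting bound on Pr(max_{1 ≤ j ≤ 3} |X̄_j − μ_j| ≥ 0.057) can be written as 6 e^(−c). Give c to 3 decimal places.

14.841

Union bound over the 3 events: Pr(max_{1 ≤ j ≤ 3} |X̄_j − μ_j| ≥ 0.057) ≤ 3·2·exp(−2nε²) = 6 exp(−2·2284·0.057²).
So c = 2·2284·0.057² = 14.8414.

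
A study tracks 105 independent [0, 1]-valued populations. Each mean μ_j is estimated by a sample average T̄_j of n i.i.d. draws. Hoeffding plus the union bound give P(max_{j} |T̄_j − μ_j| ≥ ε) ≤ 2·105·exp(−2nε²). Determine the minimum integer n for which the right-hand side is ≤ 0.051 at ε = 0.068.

900

Need 2·105·exp(−2nε²) ≤ 0.051, i.e. exp(−2nε²) ≤ 0.051/210.
So 2nε² ≥ ln(210/0.051) = 8.323037.
Hence n ≥ 8.323037/(2·0.068²) = 899.982.
The smallest integer n is 900.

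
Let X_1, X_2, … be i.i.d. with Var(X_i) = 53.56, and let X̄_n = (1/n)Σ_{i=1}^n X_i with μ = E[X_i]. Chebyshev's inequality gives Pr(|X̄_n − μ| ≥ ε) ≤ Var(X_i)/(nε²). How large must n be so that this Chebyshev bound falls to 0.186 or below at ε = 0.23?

Require 53.56/(n·0.23²) ≤ 0.186, i.e. n ≥ 53.56/(0.186·0.23²) = 5443.421.
The smallest integer n is 5444.

5444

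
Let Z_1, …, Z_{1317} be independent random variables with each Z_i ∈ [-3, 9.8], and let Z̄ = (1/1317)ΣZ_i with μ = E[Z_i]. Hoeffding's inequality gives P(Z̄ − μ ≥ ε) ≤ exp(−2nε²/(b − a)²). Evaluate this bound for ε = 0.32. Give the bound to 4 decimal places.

Exponent: 2nε²/(b − a)² = 2·1317·0.32² / 12.8² = 1.64625.
Bound = exp(−1.64625) = 0.19277.

0.1928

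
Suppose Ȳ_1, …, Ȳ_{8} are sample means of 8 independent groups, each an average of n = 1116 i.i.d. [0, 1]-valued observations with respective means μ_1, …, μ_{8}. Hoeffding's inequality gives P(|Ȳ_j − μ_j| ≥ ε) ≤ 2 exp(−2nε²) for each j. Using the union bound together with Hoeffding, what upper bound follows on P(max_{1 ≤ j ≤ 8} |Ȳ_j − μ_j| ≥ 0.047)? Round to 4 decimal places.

0.1156

Per-experiment Hoeffding bound: 2·exp(−2·1116·0.047²) = 2·exp(−4.93049) = 0.014446.
Union bound over 8 events: 8·0.014446 = 0.11557.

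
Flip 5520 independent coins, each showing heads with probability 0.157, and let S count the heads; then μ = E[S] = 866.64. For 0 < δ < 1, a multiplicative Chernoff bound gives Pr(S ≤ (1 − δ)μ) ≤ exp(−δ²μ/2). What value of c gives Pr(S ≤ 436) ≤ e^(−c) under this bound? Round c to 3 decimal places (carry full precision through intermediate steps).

106.994

Write 436 = (1 − δ)μ, so δ = 1 − 436/866.64 = 0.4969076…
Then the exponent is δ²μ/2 = (μ − 436)²/(2μ) = 106.994144.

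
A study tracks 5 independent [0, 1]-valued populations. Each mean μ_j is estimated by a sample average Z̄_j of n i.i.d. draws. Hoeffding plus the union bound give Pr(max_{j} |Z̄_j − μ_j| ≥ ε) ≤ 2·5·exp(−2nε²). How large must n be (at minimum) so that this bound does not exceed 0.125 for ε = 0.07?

Need 2·5·exp(−2nε²) ≤ 0.125, i.e. exp(−2nε²) ≤ 0.125/10.
So 2nε² ≥ ln(10/0.125) = 4.382027.
Hence n ≥ 4.382027/(2·0.07²) = 447.146.
The smallest integer n is 448.

448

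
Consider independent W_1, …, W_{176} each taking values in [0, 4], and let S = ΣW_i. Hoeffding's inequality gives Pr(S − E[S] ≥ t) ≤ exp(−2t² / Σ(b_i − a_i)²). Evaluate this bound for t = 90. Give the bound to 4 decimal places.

0.0032

Σ(b_i − a_i)² = 176·(4)² = 2816.
Exponent = 2·90²/2816 = 5.7528.
Bound = exp(−5.7528) = 0.00317.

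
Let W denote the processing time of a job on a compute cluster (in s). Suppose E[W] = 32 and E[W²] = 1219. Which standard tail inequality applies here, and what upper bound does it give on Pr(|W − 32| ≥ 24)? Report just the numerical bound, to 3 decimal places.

The first two moments determine the variance, so Chebyshev's inequality is the sharpest standard bound available.
Var(W) = E[W²] − (E[W])² = 1219 − 1024 = 195.
Chebyshev's inequality: Pr(|W − μ| ≥ t) ≤ Var(W)/t² = 195/576 = 0.3385.

0.339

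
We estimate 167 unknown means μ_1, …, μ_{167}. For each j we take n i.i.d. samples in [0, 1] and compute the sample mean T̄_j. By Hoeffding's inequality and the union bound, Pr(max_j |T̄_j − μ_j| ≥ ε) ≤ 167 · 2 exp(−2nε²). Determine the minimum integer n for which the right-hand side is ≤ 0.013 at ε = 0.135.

279

Need 2·167·exp(−2nε²) ≤ 0.013, i.e. exp(−2nε²) ≤ 0.013/334.
So 2nε² ≥ ln(334/0.013) = 10.153947.
Hence n ≥ 10.153947/(2·0.135²) = 278.572.
The smallest integer n is 279.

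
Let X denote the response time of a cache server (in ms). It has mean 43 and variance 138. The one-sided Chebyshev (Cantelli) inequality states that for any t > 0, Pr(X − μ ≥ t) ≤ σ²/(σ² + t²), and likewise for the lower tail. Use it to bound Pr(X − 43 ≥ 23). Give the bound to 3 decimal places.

0.207

Here σ² = 138 and t = 23, so σ² + t² = 667.
Cantelli's bound: 138/667 = 0.2069.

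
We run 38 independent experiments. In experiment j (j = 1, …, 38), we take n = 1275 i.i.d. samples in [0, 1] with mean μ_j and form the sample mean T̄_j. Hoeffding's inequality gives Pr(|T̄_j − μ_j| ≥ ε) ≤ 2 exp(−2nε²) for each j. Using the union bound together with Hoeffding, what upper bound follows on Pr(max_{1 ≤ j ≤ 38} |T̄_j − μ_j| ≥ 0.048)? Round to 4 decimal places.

Per-experiment Hoeffding bound: 2·exp(−2·1275·0.048²) = 2·exp(−5.87520) = 0.0056165.
Union bound over 38 events: 38·0.0056165 = 0.21343.

0.2134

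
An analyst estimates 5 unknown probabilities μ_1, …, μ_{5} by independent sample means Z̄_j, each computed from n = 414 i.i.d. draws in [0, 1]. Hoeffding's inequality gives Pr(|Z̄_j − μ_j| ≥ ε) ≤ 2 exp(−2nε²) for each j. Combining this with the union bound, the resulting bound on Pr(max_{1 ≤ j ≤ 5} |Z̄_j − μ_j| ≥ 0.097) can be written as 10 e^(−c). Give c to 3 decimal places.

7.791

Union bound over the 5 events: Pr(max_{1 ≤ j ≤ 5} |Z̄_j − μ_j| ≥ 0.097) ≤ 5·2·exp(−2nε²) = 10 exp(−2·414·0.097²).
So c = 2·414·0.097² = 7.7907.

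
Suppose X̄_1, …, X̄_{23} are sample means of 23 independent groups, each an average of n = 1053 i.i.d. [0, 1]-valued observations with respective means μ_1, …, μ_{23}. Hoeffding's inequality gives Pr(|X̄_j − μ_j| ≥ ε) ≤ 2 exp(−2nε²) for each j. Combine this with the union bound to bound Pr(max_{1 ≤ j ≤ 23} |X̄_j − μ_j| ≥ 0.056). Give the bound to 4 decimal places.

0.0623

Per-experiment Hoeffding bound: 2·exp(−2·1053·0.056²) = 2·exp(−6.60442) = 0.0027087.
Union bound over 23 events: 23·0.0027087 = 0.06230.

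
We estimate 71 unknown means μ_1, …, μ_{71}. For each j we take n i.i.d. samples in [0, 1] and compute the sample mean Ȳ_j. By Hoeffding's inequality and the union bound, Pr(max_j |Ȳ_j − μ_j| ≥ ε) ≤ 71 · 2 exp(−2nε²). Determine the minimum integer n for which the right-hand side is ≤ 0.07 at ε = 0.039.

2504

Need 2·71·exp(−2nε²) ≤ 0.07, i.e. exp(−2nε²) ≤ 0.07/142.
So 2nε² ≥ ln(142/0.07) = 7.615087.
Hence n ≥ 7.615087/(2·0.039²) = 2503.316.
The smallest integer n is 2504.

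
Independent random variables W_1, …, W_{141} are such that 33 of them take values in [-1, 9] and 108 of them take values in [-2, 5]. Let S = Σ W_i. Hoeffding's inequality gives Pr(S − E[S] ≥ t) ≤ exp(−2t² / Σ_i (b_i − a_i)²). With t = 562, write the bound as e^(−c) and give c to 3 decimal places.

73.520

Σ(b_i − a_i)² = 33·10² + 108·7² = 8592.
c = 2t² / 8592 = 2·562² / 8592 = 73.5205.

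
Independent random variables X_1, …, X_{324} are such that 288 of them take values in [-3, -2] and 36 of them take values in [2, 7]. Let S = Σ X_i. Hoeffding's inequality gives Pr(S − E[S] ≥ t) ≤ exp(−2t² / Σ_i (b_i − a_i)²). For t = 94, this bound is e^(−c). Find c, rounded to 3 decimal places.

Σ(b_i − a_i)² = 288·1² + 36·5² = 1188.
c = 2t² / 1188 = 2·94² / 1188 = 14.8754.

14.875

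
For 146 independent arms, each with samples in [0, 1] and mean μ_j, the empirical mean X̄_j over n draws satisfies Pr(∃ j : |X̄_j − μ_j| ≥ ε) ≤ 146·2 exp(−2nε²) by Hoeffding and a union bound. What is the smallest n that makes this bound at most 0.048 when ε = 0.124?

284

Need 2·146·exp(−2nε²) ≤ 0.048, i.e. exp(−2nε²) ≤ 0.048/292.
So 2nε² ≥ ln(292/0.048) = 8.713308.
Hence n ≥ 8.713308/(2·0.124²) = 283.341.
The smallest integer n is 284.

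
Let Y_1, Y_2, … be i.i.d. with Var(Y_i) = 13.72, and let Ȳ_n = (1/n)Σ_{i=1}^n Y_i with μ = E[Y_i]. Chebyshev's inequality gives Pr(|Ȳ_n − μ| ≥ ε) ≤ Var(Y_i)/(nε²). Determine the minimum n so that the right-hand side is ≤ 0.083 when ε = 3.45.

14

Require 13.72/(n·3.45²) ≤ 0.083, i.e. n ≥ 13.72/(0.083·3.45²) = 13.888.
The smallest integer n is 14.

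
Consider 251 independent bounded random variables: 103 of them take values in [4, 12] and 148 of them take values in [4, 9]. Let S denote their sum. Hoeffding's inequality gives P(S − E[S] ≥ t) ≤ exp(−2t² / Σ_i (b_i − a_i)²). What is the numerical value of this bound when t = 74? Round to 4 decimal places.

Σ(b_i − a_i)² = 103·8² + 148·5² = 10292.
Exponent = 2·74² / 10292 = 1.06413.
Bound = exp(−1.06413) = 0.34503.

0.3450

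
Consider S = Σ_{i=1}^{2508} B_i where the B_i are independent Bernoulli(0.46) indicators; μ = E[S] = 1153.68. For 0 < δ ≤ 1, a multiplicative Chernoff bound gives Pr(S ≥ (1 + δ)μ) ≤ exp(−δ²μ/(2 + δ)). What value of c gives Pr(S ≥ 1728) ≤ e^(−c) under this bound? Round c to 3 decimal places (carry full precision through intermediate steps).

Write 1728 = (1 + δ)μ, so δ = 1728/1153.68 − 1 = 0.4978157…
Then the exponent is δ²μ/(2 + δ) = (1728 − μ)² / (μ·(2 + δ)) = 114.462210.

114.462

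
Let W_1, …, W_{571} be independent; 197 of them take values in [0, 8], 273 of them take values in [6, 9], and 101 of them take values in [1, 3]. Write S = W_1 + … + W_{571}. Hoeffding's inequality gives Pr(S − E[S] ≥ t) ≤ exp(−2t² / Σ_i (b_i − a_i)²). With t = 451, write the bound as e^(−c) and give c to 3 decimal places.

26.298

Σ(b_i − a_i)² = 197·8² + 273·3² + 101·2² = 15469.
c = 2t² / 15469 = 2·451² / 15469 = 26.2979.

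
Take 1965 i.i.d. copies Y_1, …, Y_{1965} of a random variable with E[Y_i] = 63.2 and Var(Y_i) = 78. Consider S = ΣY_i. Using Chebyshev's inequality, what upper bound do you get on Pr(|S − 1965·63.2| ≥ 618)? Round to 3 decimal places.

Var(S) = n·Var(Y_i) = 1965·78 = 153270.
Chebyshev: Pr(|S − 1965·63.2| ≥ 618) ≤ Var(S)/618² = 153270/381924 = 0.4013.

0.401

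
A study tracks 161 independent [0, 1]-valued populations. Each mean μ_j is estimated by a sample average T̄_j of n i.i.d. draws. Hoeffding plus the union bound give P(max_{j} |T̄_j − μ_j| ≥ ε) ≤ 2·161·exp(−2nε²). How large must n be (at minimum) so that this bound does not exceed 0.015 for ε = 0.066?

Need 2·161·exp(−2nε²) ≤ 0.015, i.e. exp(−2nε²) ≤ 0.015/322.
So 2nε² ≥ ln(322/0.015) = 9.974257.
Hence n ≥ 9.974257/(2·0.066²) = 1144.887.
The smallest integer n is 1145.

1145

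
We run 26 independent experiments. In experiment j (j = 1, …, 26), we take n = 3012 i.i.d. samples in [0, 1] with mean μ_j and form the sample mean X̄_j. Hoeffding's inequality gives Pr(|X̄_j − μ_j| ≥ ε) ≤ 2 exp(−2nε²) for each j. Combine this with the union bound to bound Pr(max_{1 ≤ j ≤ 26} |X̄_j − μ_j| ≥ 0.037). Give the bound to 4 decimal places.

0.0136

Per-experiment Hoeffding bound: 2·exp(−2·3012·0.037²) = 2·exp(−8.24686) = 0.00052416.
Union bound over 26 events: 26·0.00052416 = 0.01363.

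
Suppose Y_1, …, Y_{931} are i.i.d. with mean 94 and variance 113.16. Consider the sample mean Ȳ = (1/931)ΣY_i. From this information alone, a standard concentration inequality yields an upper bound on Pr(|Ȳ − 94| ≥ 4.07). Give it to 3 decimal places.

With mean and variance of each term known, Chebyshev's inequality bounds the deviation of the sum (or sample mean).
Var(Ȳ) = Var(Y_i)/n = 113.16/931 = 0.12155.
Chebyshev: Pr(|Ȳ − 94| ≥ 4.07) ≤ Var(Ȳ)/(4.07)² = 113.16/(931·4.07²) = 0.0073.

0.007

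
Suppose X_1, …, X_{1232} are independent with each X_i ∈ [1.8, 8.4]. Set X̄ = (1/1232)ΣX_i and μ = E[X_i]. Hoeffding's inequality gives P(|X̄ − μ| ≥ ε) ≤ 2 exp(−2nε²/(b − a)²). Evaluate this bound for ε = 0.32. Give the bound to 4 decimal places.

Exponent: 2nε²/(b − a)² = 2·1232·0.32² / 6.6² = 5.79232.
Bound = 2·exp(−5.79232) = 0.00610.

0.0061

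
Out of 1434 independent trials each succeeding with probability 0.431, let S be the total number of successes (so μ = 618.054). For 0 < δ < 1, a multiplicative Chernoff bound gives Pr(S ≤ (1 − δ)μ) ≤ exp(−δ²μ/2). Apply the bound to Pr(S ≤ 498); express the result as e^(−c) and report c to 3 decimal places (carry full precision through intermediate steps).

11.660

Write 498 = (1 − δ)μ, so δ = 1 − 498/618.054 = 0.1942452…
Then the exponent is δ²μ/2 = (μ − 498)²/(2μ) = 11.659954.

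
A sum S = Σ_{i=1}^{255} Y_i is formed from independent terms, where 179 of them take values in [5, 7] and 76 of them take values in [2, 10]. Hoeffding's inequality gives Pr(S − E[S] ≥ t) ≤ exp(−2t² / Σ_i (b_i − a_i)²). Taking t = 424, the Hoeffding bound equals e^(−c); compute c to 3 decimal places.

Σ(b_i − a_i)² = 179·2² + 76·8² = 5580.
c = 2t² / 5580 = 2·424² / 5580 = 64.4358.

64.436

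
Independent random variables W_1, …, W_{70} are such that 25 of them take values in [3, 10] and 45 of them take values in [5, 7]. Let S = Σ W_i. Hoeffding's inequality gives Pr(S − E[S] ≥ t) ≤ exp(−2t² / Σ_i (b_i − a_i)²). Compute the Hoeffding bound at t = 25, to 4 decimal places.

0.4108

Σ(b_i − a_i)² = 25·7² + 45·2² = 1405.
Exponent = 2·25² / 1405 = 0.88968.
Bound = exp(−0.88968) = 0.41079.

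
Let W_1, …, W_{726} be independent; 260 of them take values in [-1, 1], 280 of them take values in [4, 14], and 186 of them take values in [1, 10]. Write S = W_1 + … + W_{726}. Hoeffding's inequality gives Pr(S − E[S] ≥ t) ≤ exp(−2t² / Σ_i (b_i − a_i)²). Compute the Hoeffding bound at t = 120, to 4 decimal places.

Σ(b_i − a_i)² = 260·2² + 280·10² + 186·9² = 44106.
Exponent = 2·120² / 44106 = 0.65297.
Bound = exp(−0.65297) = 0.52050.

0.5205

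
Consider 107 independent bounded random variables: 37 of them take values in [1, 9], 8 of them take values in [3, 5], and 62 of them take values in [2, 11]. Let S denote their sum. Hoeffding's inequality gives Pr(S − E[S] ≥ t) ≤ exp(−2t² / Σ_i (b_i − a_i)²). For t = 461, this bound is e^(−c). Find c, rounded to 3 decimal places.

Σ(b_i − a_i)² = 37·8² + 8·2² + 62·9² = 7422.
c = 2t² / 7422 = 2·461² / 7422 = 57.2679.

57.268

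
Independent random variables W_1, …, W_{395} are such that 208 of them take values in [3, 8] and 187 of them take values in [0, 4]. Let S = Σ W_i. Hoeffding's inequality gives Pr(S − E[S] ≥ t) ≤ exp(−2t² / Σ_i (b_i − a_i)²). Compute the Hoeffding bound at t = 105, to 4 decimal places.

0.0678

Σ(b_i − a_i)² = 208·5² + 187·4² = 8192.
Exponent = 2·105² / 8192 = 2.69165.
Bound = exp(−2.69165) = 0.06777.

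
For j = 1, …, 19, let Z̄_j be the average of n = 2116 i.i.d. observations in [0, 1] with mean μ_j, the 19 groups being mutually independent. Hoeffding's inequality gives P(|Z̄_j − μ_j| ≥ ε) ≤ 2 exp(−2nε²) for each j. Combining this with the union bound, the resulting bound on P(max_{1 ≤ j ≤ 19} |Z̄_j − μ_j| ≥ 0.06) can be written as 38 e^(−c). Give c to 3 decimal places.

Union bound over the 19 events: P(max_{1 ≤ j ≤ 19} |Z̄_j − μ_j| ≥ 0.06) ≤ 19·2·exp(−2nε²) = 38 exp(−2·2116·0.06²).
So c = 2·2116·0.06² = 15.2352.

15.235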